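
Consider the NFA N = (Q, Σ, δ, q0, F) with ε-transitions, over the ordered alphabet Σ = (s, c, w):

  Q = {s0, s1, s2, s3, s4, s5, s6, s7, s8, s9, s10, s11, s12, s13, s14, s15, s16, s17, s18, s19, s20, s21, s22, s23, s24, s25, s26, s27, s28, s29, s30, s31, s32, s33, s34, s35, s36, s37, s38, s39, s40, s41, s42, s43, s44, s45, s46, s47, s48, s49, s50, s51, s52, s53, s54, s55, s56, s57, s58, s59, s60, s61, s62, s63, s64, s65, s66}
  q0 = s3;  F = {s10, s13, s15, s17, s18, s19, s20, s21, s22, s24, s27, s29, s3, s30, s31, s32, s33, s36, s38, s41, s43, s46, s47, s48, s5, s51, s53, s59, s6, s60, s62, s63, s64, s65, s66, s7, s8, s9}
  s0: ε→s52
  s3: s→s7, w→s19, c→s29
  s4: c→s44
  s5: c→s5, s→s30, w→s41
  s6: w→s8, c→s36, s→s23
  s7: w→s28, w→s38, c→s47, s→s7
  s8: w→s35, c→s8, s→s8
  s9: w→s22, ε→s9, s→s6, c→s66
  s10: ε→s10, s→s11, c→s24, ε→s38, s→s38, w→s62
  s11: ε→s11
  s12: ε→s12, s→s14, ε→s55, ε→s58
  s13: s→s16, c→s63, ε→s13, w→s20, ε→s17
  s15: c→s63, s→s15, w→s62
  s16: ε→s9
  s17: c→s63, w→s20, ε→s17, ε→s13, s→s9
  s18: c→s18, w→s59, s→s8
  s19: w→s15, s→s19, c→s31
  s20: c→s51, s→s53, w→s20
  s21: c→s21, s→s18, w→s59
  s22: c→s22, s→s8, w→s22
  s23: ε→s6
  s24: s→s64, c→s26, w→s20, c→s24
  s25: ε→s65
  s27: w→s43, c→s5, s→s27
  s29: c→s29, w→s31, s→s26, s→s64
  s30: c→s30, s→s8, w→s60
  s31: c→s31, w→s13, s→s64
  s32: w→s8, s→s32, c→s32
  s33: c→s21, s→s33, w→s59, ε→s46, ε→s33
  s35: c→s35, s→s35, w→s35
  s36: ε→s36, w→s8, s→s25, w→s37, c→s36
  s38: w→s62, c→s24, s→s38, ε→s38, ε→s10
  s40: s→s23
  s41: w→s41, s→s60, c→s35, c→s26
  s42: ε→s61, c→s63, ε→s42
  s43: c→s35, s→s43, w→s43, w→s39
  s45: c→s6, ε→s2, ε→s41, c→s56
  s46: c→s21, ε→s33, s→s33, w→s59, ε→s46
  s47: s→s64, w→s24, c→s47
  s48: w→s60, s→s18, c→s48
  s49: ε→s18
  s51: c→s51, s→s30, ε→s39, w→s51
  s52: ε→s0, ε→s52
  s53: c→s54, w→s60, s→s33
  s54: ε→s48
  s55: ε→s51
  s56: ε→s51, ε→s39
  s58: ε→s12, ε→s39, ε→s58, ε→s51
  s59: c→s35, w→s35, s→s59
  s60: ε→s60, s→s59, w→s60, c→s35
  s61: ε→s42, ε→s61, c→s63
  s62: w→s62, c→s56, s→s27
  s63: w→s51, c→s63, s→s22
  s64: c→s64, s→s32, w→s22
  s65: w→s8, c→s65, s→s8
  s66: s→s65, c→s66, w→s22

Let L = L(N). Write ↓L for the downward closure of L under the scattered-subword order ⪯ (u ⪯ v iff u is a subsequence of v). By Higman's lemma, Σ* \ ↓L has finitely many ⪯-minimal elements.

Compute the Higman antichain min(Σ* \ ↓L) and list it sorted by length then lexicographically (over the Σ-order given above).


min(Σ*\↓L) = [cssww, cswsw, swwswc, wwcssw, wwwswc].

|Q|=67, |F|=38, |δ|=172 (41 ε).
min D↑ (36 st, q0=0, F={24}): 0:s→1,c→2,w→3 1:s→1,c→4,w→5 2:s→6,c→2,w→7 3:s→3,c→7,w→8 4:s→6,c→4,w→9 5:s→5,c→9,w→10 6:s→11,c→6,w→12 7:s→6,c→7,w→13 8:s→8,c→14,w→10 9:s→6,c→9,w→15 10:s→16,c→17,w→10 11:s→11,c→11,w→18 12:s→18,c→12,w→12 13:s→19,c→14,w→15 14:s→12,c→14,w→17 15:s→20,c→17,w→15 16:s→16,c→21,w→22 17:s→23,c→17,w→17 18:s→18,c→18,w→24 19:s→25,c→26,w→12 20:s→27,c→28,w→29 21:s→23,c→21,w→30 22:s→22,c→24,w→22 23:s→18,c→23,w→29 24:s→24,c→24,w→24 25:s→25,c→31,w→18 26:s→32,c→26,w→12 27:s→27,c→33,w→34 28:s→35,c→28,w→29 29:s→34,c→24,w→29 30:s→29,c→24,w→30 31:s→32,c→31,w→18 32:s→18,c→32,w→18 33:s→35,c→33,w→34 34:s→34,c→24,w→24 35:s→18,c→35,w→34 [Hopcroft].
'cssww': |S_i|=[49, 38, 25, 14, 4, 1] end={s35} ∉↓L; 5/5 deletions ∈↓L.
'cswsw': N↓-sim [49, 38, 25, 6, 3, 1] end={s35} ∉↓L; 5/5 single-dels accept.
'swwswc': N↓-sim [49, 47, 43, 24, 18, 7, 2] end={s26,s35} ∉↓L; 6/6 deletions ∈↓L.
'wwcssw': N↓-sim [49, 45, 36, 22, 9, 3, 1] end={s35} ∉↓L; 6/6 del acc.
'wwwswc': run [49, 45, 36, 24, 18, 7, 2] end={s26,s35} — reject; 6/6 deletions ∈↓L.
5 words, ⪯-incomp.


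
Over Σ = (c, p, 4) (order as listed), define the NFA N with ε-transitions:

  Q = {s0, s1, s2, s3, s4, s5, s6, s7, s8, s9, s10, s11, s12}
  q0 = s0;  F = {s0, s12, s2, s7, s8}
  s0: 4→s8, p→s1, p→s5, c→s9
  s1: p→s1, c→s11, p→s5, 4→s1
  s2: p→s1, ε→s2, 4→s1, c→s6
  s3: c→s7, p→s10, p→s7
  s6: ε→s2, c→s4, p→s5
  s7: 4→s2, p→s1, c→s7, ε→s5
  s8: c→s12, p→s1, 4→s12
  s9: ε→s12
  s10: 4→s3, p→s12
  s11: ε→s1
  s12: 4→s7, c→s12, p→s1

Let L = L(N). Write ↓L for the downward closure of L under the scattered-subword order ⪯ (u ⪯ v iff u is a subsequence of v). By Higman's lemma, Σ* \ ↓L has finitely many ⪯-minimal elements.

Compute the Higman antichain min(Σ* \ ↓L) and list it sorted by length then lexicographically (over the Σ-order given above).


|Q|=13, |F|=5, |δ|=32 (5 ε).
min D↑ (6 st, q0=0, F={2}): 0:c→1,p→2,4→3 1:c→1,p→2,4→4 2:c→2,p→2,4→2 3:c→1,p→2,4→1 4:c→4,p→2,4→5 5:c→5,p→2,4→2.
'p': N↓-sim [11, 3] end={s1,s11,s5} ∉↓L; 1/1 del acc.
'c444': |S_i|=[11, 9, 7, 6, 3] end={s1,s11,s5} — reject; 4/4 single-dels accept.
'44444': run [11, 9, 8, 7, 6, 3] end={s1,s11,s5} — reject; 5/5 single-dels accept.
3 words, ⪯-incomp.

Antichain: [p, c444, 44444].


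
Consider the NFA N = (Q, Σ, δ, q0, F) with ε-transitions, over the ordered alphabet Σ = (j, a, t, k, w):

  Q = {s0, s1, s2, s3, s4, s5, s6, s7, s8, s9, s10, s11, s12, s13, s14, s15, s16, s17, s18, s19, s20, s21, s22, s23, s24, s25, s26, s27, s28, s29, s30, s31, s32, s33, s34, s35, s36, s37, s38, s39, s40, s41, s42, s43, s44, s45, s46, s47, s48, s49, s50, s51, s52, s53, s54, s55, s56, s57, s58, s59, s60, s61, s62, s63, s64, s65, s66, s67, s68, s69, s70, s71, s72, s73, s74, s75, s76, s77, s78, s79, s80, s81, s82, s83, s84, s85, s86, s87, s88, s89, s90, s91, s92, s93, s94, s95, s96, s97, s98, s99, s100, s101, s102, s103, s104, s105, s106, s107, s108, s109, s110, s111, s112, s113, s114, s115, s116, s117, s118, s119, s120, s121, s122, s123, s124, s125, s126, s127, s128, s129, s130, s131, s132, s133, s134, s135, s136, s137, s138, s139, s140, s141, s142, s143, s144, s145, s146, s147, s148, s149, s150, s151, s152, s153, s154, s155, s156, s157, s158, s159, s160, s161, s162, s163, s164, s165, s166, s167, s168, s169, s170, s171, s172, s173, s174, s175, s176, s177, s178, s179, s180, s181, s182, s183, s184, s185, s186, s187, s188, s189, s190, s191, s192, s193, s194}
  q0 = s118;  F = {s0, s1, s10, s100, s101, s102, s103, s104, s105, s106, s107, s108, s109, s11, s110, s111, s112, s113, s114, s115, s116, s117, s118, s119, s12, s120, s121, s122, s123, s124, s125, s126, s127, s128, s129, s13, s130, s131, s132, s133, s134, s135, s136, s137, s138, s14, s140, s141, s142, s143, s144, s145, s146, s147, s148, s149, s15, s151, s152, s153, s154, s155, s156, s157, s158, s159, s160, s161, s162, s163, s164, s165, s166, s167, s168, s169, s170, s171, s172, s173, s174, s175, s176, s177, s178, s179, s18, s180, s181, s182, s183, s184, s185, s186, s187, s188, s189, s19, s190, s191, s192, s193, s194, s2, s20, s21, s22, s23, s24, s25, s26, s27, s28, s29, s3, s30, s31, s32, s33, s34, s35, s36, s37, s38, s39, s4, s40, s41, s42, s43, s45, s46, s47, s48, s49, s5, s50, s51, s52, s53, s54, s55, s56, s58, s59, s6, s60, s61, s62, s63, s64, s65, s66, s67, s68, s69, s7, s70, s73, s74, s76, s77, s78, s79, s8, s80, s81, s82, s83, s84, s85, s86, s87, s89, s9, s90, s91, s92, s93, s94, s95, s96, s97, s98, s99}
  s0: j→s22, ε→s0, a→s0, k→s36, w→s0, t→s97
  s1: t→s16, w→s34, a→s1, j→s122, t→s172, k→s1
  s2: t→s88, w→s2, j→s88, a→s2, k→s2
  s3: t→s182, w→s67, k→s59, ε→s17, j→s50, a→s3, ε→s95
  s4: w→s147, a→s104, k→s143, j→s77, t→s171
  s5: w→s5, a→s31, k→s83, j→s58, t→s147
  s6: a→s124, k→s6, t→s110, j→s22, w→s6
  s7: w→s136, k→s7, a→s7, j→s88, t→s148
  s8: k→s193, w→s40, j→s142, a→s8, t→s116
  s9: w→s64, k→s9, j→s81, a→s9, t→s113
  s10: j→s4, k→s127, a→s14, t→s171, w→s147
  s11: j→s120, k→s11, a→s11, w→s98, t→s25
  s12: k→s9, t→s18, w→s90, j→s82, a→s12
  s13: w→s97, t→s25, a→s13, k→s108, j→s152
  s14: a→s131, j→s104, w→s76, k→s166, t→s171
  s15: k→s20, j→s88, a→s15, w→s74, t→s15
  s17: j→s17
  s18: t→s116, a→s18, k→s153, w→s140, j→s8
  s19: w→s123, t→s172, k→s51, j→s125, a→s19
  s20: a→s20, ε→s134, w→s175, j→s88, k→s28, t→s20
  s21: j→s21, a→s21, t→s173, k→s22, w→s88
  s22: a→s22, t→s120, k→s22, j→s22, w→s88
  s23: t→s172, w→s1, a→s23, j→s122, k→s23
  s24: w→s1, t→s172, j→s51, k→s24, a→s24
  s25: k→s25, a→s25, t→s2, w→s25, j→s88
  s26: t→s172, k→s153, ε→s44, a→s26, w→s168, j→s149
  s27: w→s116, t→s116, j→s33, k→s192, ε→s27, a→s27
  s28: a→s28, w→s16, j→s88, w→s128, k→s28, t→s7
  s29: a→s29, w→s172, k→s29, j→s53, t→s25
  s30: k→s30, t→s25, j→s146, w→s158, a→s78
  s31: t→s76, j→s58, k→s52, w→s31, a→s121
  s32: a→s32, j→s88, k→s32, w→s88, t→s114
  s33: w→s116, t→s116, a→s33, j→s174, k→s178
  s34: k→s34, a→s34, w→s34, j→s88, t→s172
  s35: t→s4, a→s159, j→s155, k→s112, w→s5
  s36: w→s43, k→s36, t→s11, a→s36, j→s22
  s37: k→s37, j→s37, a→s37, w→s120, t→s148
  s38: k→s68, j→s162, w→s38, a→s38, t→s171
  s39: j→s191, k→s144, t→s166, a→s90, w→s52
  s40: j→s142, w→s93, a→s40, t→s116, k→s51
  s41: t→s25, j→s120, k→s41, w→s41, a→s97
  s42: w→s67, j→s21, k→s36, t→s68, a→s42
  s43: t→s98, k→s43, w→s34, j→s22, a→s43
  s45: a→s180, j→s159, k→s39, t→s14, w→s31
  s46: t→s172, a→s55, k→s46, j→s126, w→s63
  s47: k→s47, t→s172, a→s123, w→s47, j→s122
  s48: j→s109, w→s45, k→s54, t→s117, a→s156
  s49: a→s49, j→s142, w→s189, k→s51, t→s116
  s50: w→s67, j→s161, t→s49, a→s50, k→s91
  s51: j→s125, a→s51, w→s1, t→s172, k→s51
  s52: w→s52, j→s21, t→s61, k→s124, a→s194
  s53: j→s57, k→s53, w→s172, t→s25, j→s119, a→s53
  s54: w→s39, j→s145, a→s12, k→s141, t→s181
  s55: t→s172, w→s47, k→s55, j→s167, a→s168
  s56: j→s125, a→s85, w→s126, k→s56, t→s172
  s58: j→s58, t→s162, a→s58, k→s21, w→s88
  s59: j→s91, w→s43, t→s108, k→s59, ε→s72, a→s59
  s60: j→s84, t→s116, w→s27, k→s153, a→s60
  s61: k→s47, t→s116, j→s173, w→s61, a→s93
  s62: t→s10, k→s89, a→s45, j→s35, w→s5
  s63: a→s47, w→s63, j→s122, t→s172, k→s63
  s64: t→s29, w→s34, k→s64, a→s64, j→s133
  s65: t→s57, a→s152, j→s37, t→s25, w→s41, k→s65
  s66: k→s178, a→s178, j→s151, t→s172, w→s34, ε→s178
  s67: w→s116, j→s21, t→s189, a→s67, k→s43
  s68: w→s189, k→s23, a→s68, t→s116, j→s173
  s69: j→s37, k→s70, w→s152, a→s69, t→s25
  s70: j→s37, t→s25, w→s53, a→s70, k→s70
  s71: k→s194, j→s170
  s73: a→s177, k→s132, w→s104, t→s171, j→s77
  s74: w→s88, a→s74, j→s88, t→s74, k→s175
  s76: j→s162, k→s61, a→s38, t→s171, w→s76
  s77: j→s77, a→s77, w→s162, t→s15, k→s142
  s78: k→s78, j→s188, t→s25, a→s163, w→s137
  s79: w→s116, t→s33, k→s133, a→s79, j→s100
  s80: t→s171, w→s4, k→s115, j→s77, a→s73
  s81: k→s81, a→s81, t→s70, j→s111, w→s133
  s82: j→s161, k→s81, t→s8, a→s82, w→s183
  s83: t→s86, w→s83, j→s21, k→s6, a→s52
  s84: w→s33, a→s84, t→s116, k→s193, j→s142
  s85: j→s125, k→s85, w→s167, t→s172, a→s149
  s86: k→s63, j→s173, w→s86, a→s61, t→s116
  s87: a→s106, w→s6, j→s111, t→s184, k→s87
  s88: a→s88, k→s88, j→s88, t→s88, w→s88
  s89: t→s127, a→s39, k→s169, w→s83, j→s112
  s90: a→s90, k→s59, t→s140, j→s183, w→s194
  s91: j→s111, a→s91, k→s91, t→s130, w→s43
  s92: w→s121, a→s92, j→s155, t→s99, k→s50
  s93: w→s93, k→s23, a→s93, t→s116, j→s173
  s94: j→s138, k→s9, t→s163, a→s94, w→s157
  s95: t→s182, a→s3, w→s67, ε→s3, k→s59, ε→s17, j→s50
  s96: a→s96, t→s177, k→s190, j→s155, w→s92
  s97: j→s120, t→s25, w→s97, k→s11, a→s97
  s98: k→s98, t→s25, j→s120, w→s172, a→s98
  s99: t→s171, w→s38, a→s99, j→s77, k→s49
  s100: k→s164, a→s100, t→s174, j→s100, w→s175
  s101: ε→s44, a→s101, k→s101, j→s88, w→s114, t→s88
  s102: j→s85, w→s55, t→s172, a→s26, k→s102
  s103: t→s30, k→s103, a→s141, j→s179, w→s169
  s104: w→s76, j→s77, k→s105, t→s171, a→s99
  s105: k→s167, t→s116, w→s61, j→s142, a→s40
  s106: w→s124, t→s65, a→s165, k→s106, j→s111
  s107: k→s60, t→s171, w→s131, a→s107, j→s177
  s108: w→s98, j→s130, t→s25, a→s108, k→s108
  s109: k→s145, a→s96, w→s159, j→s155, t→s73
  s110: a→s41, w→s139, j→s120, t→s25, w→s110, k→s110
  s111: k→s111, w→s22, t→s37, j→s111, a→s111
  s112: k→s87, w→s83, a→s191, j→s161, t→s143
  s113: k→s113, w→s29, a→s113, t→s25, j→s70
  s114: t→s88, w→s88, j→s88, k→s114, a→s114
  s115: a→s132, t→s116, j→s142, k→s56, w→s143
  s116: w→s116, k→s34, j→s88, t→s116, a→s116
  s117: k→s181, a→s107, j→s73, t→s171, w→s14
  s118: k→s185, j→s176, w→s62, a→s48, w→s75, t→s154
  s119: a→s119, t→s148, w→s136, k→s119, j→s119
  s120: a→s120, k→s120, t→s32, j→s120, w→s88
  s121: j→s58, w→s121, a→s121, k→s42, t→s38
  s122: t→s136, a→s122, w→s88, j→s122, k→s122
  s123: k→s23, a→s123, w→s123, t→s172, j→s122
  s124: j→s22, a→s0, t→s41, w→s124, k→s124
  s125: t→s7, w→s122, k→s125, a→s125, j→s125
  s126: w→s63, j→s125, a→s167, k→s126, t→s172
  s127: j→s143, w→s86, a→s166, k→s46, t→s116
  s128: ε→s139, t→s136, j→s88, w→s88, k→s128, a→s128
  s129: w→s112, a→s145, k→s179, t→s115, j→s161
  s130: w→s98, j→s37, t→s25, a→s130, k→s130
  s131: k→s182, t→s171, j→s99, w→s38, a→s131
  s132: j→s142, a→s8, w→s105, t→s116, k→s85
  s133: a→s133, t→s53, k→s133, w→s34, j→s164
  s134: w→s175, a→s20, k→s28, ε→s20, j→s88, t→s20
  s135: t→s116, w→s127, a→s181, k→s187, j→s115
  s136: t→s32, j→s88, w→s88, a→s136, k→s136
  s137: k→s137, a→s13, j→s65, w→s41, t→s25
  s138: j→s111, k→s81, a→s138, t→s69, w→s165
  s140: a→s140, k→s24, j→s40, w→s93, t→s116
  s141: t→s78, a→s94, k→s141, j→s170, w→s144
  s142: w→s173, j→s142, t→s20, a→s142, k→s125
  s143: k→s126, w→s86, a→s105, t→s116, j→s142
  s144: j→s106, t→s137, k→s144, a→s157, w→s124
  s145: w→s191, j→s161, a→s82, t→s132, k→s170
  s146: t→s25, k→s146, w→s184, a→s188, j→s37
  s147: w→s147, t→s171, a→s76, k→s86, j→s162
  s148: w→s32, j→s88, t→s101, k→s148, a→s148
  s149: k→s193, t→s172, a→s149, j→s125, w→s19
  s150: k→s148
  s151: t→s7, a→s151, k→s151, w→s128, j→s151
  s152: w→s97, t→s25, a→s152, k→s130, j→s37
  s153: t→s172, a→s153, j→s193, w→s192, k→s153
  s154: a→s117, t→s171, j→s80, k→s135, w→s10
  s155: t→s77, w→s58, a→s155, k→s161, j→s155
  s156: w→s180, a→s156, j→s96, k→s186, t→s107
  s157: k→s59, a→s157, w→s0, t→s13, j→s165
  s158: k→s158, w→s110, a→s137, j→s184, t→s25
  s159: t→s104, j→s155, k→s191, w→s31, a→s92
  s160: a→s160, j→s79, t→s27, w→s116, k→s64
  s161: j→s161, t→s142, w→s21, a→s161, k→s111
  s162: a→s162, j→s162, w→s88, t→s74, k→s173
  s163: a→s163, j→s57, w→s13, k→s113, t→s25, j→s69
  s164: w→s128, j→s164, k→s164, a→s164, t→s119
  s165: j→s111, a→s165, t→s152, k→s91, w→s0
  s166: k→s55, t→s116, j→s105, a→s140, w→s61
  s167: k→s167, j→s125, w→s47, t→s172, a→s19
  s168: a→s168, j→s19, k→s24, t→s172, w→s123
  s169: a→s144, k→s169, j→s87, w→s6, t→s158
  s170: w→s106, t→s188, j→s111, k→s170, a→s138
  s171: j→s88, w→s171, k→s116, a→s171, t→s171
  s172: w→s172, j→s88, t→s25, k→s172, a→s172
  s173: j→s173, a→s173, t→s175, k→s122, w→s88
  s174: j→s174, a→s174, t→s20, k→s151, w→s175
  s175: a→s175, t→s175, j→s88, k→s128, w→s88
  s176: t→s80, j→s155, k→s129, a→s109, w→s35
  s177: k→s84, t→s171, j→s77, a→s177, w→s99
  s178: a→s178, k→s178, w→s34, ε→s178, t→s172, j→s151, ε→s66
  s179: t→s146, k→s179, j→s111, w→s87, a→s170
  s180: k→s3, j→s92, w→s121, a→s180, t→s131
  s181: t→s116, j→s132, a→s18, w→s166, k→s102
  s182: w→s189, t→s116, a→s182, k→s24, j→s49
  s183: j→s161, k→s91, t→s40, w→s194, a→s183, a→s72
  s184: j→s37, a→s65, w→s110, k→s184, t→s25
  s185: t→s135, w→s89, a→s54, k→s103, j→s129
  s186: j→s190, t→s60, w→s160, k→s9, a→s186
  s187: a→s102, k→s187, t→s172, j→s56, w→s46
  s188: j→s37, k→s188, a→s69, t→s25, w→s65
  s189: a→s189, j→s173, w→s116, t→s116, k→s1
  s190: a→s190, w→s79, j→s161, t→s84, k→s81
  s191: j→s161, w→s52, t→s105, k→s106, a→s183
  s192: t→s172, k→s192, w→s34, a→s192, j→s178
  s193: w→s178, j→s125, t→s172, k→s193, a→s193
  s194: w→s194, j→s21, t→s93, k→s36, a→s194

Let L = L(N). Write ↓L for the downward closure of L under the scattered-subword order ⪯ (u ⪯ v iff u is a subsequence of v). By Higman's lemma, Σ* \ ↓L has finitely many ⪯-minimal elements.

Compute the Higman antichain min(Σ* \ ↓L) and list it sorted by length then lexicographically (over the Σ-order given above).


Antichain: [ttj, jjww, wwjw, aakwwj, kktttt].

|Q|=195, |F|=185, |δ|=957 (15 ε).
min D↑ (183 st, q0=0, F={41}): 0:j→1,a→2,t→3,k→4,w→5 1:j→6,a→7,t→8,k→9,w→10 2:j→7,a→11,t→12,k→13,w→14 3:j→8,a→12,t→15,k→16,w→17 4:j→9,a→13,t→16,k→18,w→19 5:j→10,a→14,t→17,k→19,w→20 6:j→6,a→6,t→21,k→22,w→23 7:j→6,a→24,t→25,k→26,w→27 8:j→21,a→25,t→15,k→28,w→29 9:j→22,a→26,t→28,k→30,w→31 10:j→6,a→27,t→29,k→31,w→20 11:j→24,a→11,t→32,k→33,w→34 12:j→25,a→32,t→15,k→35,w→36 13:j→26,a→37,t→35,k→38,w→39 14:j→27,a→34,t→36,k→39,w→40 15:j→41,a→15,t→15,k→42,w→15 16:j→28,a→35,t→42,k→43,w→44 17:j→29,a→36,t→15,k→44,w→45 18:j→30,a→38,t→46,k→18,w→47 19:j→31,a→39,t→44,k→47,w→48 20:j→23,a→40,t→45,k→48,w→20 21:j→21,a→21,t→49,k→50,w→51 22:j→22,a→22,t→50,k→52,w→53 23:j→23,a→23,t→51,k→53,w→41 24:j→6,a→24,t→54,k→55,w→56 25:j→21,a→54,t→15,k→57,w→58 26:j→22,a→59,t→57,k→60,w→61 27:j→6,a→56,t→58,k→61,w→40 28:j→50,a→57,t→42,k→62,w→63 29:j→21,a→58,t→15,k→63,w→45 30:j→52,a→60,t→64,k→30,w→65 31:j→22,a→61,t→63,k→65,w→48 32:j→54,a→32,t→15,k→66,w→67 33:j→55,a→33,t→66,k→68,w→69 34:j→56,a→34,t→67,k→70,w→71 35:j→57,a→72,t→42,k→73,w→74 36:j→58,a→67,t→15,k→74,w→75 37:j→59,a→37,t→72,k→68,w→76 38:j→60,a→77,t→78,k→38,w→79 39:j→61,a→76,t→74,k→79,w→80 40:j→23,a→71,t→75,k→80,w→40 41:j→41,a→41,t→41,k→41,w→41 42:j→41,a→42,t→42,k→81,w→42 43:j→62,a→73,t→82,k→43,w→83 44:j→63,a→74,t→42,k→83,w→84 45:j→51,a→75,t→15,k→84,w→45 46:j→64,a→78,t→85,k→46,w→86 47:j→65,a→79,t→86,k→47,w→87 48:j→53,a→80,t→84,k→87,w→48 49:j→41,a→49,t→49,k→88,w→89 50:j→50,a→50,t→88,k→90,w→91 51:j→51,a→51,t→89,k→91,w→41 52:j→52,a→52,t→92,k→52,w→93 53:j→53,a→53,t→91,k→93,w→41 54:j→21,a→54,t→15,k→94,w→95 55:j→22,a→55,t→94,k→96,w→97 56:j→6,a→56,t→95,k→98,w→71 57:j→50,a→99,t→42,k→100,w→101 58:j→21,a→95,t→15,k→101,w→75 59:j→22,a→59,t→99,k→96,w→102 60:j→52,a→103,t→104,k→60,w→105 61:j→22,a→102,t→101,k→105,w→80 62:j→90,a→100,t→82,k→62,w→106 63:j→50,a→101,t→42,k→106,w→84 64:j→92,a→104,t→85,k→64,w→107 65:j→52,a→105,t→107,k→65,w→87 66:j→94,a→66,t→42,k→108,w→109 67:j→95,a→67,t→15,k→110,w→111 68:j→96,a→68,t→112,k→68,w→113 69:j→97,a→69,t→109,k→113,w→42 70:j→98,a→70,t→110,k→114,w→115 71:j→23,a→71,t→111,k→116,w→71 72:j→99,a→72,t→42,k→108,w→117 73:j→100,a→118,t→82,k→73,w→119 74:j→101,a→117,t→42,k→119,w→120 75:j→51,a→111,t→15,k→120,w→75 76:j→102,a→76,t→117,k→114,w→121 77:j→103,a→77,t→122,k→68,w→123 78:j→104,a→122,t→85,k→78,w→124 79:j→105,a→123,t→124,k→79,w→125 80:j→53,a→121,t→120,k→125,w→80 81:j→41,a→81,t→82,k→81,w→81 82:j→41,a→82,t→85,k→82,w→82 83:j→106,a→119,t→82,k→83,w→126 84:j→91,a→120,t→42,k→126,w→84 85:j→41,a→85,t→127,k→85,w→85 86:j→107,a→124,t→85,k→86,w→128 87:j→93,a→125,t→128,k→87,w→87 88:j→41,a→88,t→88,k→129,w→130 89:j→41,a→89,t→89,k→130,w→41 90:j→90,a→90,t→131,k→90,w→132 91:j→91,a→91,t→130,k→132,w→41 92:j→92,a→92,t→133,k→92,w→134 93:j→93,a→93,t→134,k→93,w→41 94:j→50,a→94,t→42,k→135,w→136 95:j→21,a→95,t→15,k→137,w→111 96:j→52,a→96,t→138,k→96,w→139 97:j→140,a→97,t→136,k→139,w→42 98:j→22,a→98,t→137,k→141,w→115 99:j→50,a→99,t→42,k→135,w→142 100:j→90,a→143,t→82,k→100,w→144 101:j→50,a→142,t→42,k→144,w→120 102:j→22,a→102,t→142,k→141,w→121 103:j→52,a→103,t→145,k→96,w→146 104:j→92,a→145,t→85,k→104,w→147 105:j→52,a→146,t→147,k→105,w→125 106:j→90,a→144,t→82,k→106,w→126 107:j→92,a→147,t→85,k→107,w→128 108:j→135,a→108,t→82,k→108,w→148 109:j→136,a→109,t→42,k→148,w→42 110:j→137,a→110,t→42,k→149,w→150 111:j→51,a→111,t→15,k→151,w→111 112:j→138,a→112,t→85,k→112,w→152 113:j→139,a→113,t→152,k→113,w→81 114:j→141,a→114,t→153,k→114,w→154 115:j→53,a→115,t→150,k→154,w→42 116:j→53,a→116,t→151,k→155,w→115 117:j→142,a→117,t→42,k→149,w→156 118:j→143,a→118,t→82,k→108,w→157 119:j→144,a→157,t→82,k→119,w→158 120:j→91,a→156,t→42,k→158,w→120 121:j→53,a→121,t→156,k→155,w→121 122:j→145,a→122,t→85,k→112,w→159 123:j→146,a→123,t→159,k→114,w→160 124:j→147,a→159,t→85,k→124,w→161 125:j→93,a→160,t→161,k→125,w→125 126:j→132,a→158,t→82,k→126,w→126 127:j→41,a→127,t→41,k→127,w→127 128:j→134,a→161,t→85,k→128,w→128 129:j→41,a→129,t→131,k→129,w→162 130:j→41,a→130,t→130,k→162,w→41 131:j→41,a→131,t→133,k→131,w→163 132:j→132,a→132,t→163,k→132,w→41 133:j→41,a→133,t→164,k→133,w→165 134:j→134,a→134,t→165,k→134,w→41 135:j→90,a→135,t→82,k→135,w→166 136:j→167,a→136,t→42,k→166,w→42 137:j→50,a→137,t→42,k→168,w→150 138:j→92,a→138,t→85,k→138,w→169 139:j→170,a→139,t→169,k→139,w→81 140:j→140,a→140,t→167,k→170,w→130 141:j→52,a→141,t→171,k→141,w→154 142:j→50,a→142,t→42,k→168,w→156 143:j→90,a→143,t→82,k→135,w→172 144:j→90,a→172,t→82,k→144,w→158 145:j→92,a→145,t→85,k→138,w→173 146:j→52,a→146,t→173,k→141,w→160 147:j→92,a→173,t→85,k→147,w→161 148:j→166,a→148,t→82,k→148,w→81 149:j→168,a→149,t→82,k→149,w→174 150:j→91,a→150,t→42,k→174,w→42 151:j→91,a→151,t→42,k→175,w→150 152:j→169,a→152,t→85,k→152,w→82 153:j→171,a→153,t→85,k→153,w→176 154:j→93,a→154,t→176,k→154,w→81 155:j→93,a→155,t→177,k→155,w→154 156:j→91,a→156,t→42,k→175,w→156 157:j→172,a→157,t→82,k→149,w→178 158:j→132,a→178,t→82,k→158,w→158 159:j→173,a→159,t→85,k→153,w→179 160:j→93,a→160,t→179,k→155,w→160 161:j→134,a→179,t→85,k→161,w→161 162:j→41,a→162,t→163,k→162,w→41 163:j→41,a→163,t→165,k→163,w→41 164:j→41,a→164,t→41,k→164,w→180 165:j→41,a→165,t→180,k→165,w→41 166:j→181,a→166,t→82,k→166,w→81 167:j→167,a→167,t→88,k→181,w→130 168:j→90,a→168,t→82,k→168,w→174 169:j→182,a→169,t→85,k→169,w→82 170:j→170,a→170,t→182,k→170,w→162 171:j→92,a→171,t→85,k→171,w→176 172:j→90,a→172,t→82,k→168,w→178 173:j→92,a→173,t→85,k→171,w→179 174:j→132,a→174,t→82,k→174,w→81 175:j→132,a→175,t→82,k→175,w→174 176:j→134,a→176,t→85,k→176,w→82 177:j→134,a→177,t→85,k→177,w→176 178:j→132,a→178,t→82,k→175,w→178 179:j→134,a→179,t→85,k→177,w→179 180:j→41,a→180,t→41,k→180,w→41 181:j→181,a→181,t→131,k→181,w→162 182:j→182,a→182,t→133,k→182,w→163.
'ttj': |S_i|=[193, 120, 24, 1] end={s88} — reject; 3/3 deletions ∈↓L.
'jjww': run [193, 134, 38, 16, 1] end={s88} — reject; 4/4 deletions ∈↓L.
'wwjw': run [193, 141, 53, 15, 1] end={s88} — reject; 4/4 deletions ∈↓L.
'aakwwj': |S_i|=[193, 157, 122, 80, 47, 13, 1] end={s88} ∉↓L; 6/6 single-dels accept.
'kktttt': run [193, 155, 97, 40, 9, 5, 1] end={s88} rej; 6/6 deletions ∈↓L.
5 words, ⪯-incomp.


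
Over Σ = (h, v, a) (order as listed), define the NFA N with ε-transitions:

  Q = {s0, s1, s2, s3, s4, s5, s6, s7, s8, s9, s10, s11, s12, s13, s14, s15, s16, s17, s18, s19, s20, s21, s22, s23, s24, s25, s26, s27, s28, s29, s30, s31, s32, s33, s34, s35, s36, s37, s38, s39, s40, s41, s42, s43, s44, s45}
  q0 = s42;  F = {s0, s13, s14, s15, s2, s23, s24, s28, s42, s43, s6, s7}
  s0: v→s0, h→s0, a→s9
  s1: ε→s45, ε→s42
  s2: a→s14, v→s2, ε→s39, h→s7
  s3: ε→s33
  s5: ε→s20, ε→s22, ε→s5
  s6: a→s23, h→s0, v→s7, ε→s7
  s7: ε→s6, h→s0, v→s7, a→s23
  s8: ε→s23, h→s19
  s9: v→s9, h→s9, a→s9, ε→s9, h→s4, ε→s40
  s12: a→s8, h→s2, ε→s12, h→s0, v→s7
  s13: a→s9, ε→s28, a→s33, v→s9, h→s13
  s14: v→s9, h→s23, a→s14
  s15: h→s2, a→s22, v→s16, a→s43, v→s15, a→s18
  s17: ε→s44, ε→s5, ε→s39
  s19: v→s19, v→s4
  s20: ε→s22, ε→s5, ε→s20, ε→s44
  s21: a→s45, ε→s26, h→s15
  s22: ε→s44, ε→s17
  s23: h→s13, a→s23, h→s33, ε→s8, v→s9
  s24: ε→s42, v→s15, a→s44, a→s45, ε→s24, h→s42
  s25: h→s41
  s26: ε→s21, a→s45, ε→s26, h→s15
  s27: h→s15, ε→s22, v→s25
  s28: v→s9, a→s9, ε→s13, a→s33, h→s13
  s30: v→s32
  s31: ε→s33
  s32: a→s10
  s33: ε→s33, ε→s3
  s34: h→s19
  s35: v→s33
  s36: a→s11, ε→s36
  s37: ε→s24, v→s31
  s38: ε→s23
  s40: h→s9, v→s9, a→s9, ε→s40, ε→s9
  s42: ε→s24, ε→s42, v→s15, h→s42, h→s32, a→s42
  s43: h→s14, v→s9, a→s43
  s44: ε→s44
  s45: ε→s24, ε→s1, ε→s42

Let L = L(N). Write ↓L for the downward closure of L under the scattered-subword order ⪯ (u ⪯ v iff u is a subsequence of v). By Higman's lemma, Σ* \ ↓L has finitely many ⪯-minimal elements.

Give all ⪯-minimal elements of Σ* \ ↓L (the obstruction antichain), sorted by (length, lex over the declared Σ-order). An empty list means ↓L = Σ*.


|Q|=46, |F|=12, |δ|=116 (45 ε).
min D↑ (10 st, q0=0, F={6}): 0:h→0,v→1,a→0 1:h→2,v→1,a→3 2:h→4,v→2,a→5 3:h→5,v→6,a→3 4:h→7,v→4,a→8 5:h→8,v→6,a→5 6:h→6,v→6,a→6 7:h→7,v→7,a→6 8:h→9,v→6,a→8 9:h→9,v→6,a→6.
'vav': N↓-sim [31, 25, 19, 4] end={s19,s4,s40,s9} rej; 3/3 single-dels accept.
'vhhha': run [31, 25, 16, 13, 9, 5] end={s3,s33,s4,s40,s9} — reject; 5/5 del acc.
2 words, ⪯-incomp.

A = [vav, vhhha].


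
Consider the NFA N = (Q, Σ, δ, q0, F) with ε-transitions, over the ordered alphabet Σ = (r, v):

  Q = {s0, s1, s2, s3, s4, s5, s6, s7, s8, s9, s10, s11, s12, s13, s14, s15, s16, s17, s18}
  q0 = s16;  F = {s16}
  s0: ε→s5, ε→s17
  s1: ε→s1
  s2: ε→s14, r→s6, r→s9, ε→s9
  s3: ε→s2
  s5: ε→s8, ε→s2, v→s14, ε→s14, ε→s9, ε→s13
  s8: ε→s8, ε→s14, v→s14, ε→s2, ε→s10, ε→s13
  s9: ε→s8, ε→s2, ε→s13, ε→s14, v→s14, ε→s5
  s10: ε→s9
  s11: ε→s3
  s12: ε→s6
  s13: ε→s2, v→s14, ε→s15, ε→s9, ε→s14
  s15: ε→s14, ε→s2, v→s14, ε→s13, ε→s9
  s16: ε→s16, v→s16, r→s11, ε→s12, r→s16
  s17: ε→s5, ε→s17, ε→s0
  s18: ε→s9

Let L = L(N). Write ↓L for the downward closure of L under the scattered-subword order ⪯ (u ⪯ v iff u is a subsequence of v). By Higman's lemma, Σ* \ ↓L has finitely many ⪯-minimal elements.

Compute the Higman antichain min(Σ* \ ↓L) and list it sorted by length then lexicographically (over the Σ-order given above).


|Q|=19, |F|=1, |δ|=48 (38 ε).
min D↑ (1 st, q0=0, F={}): 0:r→0,v→0.
L(D↑) = ∅; no obstructions.

A = [].


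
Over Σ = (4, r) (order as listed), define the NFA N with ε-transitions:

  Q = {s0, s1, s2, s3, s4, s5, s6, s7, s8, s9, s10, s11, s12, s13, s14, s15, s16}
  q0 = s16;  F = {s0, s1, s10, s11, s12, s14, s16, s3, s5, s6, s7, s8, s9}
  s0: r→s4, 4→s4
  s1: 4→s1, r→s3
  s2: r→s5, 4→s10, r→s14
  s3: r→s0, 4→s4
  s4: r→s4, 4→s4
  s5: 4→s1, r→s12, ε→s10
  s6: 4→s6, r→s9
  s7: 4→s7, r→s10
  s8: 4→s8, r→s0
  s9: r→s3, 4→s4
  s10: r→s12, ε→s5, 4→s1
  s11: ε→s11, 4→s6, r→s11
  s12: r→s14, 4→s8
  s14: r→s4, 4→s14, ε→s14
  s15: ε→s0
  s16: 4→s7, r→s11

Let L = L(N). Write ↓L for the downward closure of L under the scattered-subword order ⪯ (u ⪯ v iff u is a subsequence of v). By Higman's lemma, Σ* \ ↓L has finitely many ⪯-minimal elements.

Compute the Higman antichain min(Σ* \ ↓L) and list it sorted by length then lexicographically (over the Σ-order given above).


|Q|=17, |F|=13, |δ|=36 (5 ε).
min D↑ (13 st, q0=0, F={11}): 0:4→1,r→2 1:4→1,r→3 2:4→4,r→2 3:4→5,r→6 4:4→4,r→7 5:4→5,r→8 6:4→9,r→10 7:4→11,r→8 8:4→11,r→12 9:4→9,r→12 10:4→10,r→11 11:4→11,r→11 12:4→11,r→11 [Hopcroft].
'r4r4': run [14, 12, 8, 4, 1] end={s4} ∉↓L; 4/4 single-dels accept.
'4rrrr': |S_i|=[14, 12, 10, 6, 3, 1] end={s4} rej; 5/5 del acc.
2 obstructions.

Antichain: [r4r4, 4rrrr].


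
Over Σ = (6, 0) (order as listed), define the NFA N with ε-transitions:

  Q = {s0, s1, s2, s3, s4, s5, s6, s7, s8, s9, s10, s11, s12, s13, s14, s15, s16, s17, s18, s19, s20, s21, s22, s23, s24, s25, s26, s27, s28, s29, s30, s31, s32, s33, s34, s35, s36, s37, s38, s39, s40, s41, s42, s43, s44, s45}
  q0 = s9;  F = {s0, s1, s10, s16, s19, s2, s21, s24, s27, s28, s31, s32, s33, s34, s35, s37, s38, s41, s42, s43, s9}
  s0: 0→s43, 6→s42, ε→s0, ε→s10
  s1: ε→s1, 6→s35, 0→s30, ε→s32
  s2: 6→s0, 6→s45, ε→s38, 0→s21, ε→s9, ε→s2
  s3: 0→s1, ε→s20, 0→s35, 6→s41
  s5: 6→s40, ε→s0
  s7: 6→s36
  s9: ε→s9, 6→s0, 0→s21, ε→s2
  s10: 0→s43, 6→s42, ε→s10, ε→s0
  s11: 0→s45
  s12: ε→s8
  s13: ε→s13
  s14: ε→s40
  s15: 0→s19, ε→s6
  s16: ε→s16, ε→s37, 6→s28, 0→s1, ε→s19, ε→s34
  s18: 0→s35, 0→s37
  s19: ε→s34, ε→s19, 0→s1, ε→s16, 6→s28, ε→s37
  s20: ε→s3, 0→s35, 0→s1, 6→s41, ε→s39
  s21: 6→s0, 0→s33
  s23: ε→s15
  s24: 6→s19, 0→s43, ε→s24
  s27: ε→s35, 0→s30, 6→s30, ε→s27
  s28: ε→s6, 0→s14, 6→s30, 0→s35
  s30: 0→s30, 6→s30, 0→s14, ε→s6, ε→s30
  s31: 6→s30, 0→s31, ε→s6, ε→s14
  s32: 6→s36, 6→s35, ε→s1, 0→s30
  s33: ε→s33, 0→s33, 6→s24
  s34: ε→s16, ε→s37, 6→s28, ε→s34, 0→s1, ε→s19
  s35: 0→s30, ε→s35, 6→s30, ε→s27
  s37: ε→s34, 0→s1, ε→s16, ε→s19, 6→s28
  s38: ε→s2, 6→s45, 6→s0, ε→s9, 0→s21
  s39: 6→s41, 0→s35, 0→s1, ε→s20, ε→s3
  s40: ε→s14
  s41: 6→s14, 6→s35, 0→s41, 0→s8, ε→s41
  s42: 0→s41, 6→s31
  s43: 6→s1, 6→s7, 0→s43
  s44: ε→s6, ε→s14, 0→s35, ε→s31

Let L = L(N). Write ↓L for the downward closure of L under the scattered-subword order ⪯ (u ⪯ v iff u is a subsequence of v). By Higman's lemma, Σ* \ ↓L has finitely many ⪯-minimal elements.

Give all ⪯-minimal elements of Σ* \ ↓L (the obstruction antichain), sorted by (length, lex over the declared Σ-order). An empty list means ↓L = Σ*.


|Q|=46, |F|=21, |δ|=124 (56 ε).
min D↑ (14 st, q0=0, F={10}): 0:6→1,0→2 1:6→3,0→4 2:6→1,0→5 3:6→6,0→7 4:6→8,0→4 5:6→9,0→5 6:6→10,0→6 7:6→11,0→7 8:6→11,0→10 9:6→12,0→4 10:6→10,0→10 11:6→10,0→10 12:6→13,0→8 13:6→10,0→11 (ε-aug+det+¬).
'6666': |S_i|=[29, 24, 19, 9, 4] end={s14,s30,s40,s6} — reject; 4/4 single-dels accept.
'6060': N↓-sim [29, 24, 14, 10, 4] end={s14,s30,s40,s6} rej; 4/4 single-dels accept.
'006600': |S_i|=[29, 25, 21, 17, 15, 9, 4] end={s14,s30,s40,s6} rej; 6/6 single-dels accept.
3 minimals (antichain).

Antichain: [6666, 6060, 006600].


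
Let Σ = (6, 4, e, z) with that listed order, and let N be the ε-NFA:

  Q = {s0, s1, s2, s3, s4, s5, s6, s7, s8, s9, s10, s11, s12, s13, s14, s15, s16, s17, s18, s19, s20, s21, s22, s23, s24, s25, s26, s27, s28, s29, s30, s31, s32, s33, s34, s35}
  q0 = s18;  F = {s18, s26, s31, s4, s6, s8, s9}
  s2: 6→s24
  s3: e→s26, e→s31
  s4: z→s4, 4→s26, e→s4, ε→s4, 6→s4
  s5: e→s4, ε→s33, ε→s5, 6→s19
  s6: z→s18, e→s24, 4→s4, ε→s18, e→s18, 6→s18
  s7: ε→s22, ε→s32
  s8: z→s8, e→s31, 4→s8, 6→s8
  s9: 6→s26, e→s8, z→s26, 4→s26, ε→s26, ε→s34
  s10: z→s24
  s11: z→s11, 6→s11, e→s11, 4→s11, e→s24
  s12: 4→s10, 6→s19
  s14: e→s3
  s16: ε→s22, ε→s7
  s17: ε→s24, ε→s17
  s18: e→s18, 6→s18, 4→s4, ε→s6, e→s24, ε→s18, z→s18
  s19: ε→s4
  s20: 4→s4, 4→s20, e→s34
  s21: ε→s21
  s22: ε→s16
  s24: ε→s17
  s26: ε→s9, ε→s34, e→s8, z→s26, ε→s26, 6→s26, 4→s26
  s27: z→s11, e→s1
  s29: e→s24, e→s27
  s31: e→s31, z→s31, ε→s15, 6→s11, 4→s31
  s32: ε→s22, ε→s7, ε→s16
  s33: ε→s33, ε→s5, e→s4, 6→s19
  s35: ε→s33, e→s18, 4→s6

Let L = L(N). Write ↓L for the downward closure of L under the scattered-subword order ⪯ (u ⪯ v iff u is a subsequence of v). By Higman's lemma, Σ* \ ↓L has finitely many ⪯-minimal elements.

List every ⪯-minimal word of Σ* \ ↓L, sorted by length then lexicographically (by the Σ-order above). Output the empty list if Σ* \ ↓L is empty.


A = [44ee6].

|Q|=36, |F|=7, |δ|=83 (28 ε).
min D↑ (6 st, q0=0, F={5}): 0:6→0,4→1,e→0,z→0 1:6→1,4→2,e→1,z→1 2:6→2,4→2,e→3,z→2 3:6→3,4→3,e→4,z→3 4:6→5,4→4,e→4,z→4 5:6→5,4→5,e→5,z→5.
'44ee6': run [12, 10, 9, 6, 5, 3] end={s11,s17,s24} — reject; 5/5 del acc.
1 words, ⪯-incomp.


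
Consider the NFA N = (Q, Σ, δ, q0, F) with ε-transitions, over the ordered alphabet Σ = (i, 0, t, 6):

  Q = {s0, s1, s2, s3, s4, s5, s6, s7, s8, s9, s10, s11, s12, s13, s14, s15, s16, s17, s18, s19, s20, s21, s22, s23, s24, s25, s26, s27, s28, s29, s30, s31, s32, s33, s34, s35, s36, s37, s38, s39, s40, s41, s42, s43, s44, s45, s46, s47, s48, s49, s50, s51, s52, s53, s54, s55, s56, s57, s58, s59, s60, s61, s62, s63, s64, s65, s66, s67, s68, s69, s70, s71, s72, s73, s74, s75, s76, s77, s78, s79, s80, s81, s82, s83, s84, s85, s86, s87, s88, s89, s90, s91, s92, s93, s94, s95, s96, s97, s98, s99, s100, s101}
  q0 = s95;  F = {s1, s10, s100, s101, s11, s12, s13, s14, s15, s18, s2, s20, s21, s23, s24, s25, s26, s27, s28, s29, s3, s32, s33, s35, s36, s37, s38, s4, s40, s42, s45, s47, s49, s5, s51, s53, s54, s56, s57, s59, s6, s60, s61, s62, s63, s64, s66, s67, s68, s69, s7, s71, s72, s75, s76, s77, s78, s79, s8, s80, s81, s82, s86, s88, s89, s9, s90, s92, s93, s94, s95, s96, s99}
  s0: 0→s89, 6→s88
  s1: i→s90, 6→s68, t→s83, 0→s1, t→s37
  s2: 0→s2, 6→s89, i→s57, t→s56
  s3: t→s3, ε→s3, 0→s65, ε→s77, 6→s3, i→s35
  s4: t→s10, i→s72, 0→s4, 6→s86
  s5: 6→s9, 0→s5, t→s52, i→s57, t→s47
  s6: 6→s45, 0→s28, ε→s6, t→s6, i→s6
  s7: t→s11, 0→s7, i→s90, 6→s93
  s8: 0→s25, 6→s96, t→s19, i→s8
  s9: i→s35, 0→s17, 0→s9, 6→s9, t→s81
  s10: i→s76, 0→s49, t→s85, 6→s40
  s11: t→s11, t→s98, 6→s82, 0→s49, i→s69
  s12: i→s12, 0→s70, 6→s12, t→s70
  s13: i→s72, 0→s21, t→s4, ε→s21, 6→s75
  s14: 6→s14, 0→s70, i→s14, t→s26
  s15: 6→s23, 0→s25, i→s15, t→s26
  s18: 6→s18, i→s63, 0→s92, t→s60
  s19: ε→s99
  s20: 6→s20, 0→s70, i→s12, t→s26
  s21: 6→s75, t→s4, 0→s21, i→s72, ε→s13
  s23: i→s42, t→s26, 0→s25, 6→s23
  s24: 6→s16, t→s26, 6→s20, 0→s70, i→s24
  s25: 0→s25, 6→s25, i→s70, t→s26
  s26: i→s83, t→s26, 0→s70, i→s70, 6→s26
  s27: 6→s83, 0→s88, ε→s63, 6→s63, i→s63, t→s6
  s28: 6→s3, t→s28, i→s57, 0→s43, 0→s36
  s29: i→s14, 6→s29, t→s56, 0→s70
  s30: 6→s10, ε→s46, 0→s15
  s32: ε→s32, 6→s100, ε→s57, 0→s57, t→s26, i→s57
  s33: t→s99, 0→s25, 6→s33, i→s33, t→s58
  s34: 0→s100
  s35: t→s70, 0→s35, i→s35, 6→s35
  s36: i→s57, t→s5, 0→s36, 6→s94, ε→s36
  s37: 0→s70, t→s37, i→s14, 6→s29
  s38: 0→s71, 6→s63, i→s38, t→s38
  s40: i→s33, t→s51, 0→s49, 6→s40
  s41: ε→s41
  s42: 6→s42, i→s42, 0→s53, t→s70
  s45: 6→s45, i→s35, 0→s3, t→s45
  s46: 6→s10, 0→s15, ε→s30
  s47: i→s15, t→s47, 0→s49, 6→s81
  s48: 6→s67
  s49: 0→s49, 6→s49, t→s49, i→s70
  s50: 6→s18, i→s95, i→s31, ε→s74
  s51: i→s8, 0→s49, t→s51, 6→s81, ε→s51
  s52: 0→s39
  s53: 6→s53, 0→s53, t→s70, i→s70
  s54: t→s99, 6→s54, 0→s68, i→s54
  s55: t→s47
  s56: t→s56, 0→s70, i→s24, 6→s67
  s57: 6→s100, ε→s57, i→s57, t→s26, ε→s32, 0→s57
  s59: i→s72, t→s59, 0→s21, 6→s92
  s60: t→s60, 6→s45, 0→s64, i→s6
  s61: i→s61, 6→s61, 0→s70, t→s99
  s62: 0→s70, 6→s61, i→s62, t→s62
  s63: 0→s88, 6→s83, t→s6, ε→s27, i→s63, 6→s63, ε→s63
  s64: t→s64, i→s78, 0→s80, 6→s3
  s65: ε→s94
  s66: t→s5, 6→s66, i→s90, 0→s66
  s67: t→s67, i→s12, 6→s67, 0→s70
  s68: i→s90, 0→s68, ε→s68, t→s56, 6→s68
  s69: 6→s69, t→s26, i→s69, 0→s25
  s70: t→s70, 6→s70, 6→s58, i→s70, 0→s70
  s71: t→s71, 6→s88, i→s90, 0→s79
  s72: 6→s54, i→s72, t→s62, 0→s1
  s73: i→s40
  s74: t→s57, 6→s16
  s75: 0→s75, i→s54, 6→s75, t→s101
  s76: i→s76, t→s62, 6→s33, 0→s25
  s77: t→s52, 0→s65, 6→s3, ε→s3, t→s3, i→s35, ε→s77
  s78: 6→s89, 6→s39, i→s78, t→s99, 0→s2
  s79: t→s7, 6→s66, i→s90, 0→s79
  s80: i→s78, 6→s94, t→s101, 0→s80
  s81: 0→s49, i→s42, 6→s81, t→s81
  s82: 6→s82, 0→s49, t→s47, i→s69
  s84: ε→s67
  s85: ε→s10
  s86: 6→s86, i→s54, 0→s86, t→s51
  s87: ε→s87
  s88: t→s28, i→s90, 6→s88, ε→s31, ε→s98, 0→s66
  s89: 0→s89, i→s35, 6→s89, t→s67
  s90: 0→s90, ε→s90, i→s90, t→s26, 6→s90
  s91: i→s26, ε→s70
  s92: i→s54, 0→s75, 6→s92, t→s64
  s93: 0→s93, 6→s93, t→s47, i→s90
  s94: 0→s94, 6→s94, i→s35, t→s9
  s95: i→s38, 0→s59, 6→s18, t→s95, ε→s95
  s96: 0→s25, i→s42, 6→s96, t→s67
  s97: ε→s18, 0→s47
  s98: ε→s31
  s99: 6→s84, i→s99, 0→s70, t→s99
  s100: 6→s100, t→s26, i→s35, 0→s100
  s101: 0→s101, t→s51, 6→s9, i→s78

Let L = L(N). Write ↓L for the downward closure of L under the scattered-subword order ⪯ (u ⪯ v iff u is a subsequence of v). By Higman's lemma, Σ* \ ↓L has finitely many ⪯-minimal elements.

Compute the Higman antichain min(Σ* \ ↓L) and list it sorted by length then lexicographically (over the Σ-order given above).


Antichain: [0it0, i0iti, 6t6it, 00tt0i].

|Q|=102, |F|=73, |δ|=360 (33 ε).
min D↑ (70 st, q0=0, F={27}): 0:i→1,0→2,t→0,6→3 1:i→1,0→4,t→1,6→5 2:i→6,0→7,t→2,6→8 3:i→5,0→8,t→9,6→3 4:i→10,0→11,t→4,6→12 5:i→5,0→12,t→13,6→5 6:i→6,0→14,t→15,6→16 7:i→6,0→7,t→17,6→18 8:i→16,0→18,t→19,6→8 9:i→13,0→19,t→9,6→20 10:i→10,0→10,t→21,6→10 11:i→10,0→11,t→22,6→23 12:i→10,0→23,t→24,6→12 13:i→13,0→24,t→13,6→20 14:i→10,0→14,t→25,6→26 15:i→15,0→27,t→15,6→28 16:i→16,0→26,t→29,6→16 17:i→6,0→17,t→30,6→31 18:i→16,0→18,t→32,6→18 19:i→33,0→34,t→19,6→35 20:i→36,0→35,t→20,6→20 21:i→27,0→27,t→21,6→21 22:i→10,0→22,t→37,6→38 23:i→10,0→23,t→39,6→23 24:i→40,0→41,t→24,6→35 25:i→42,0→27,t→25,6→43 26:i→10,0→26,t→44,6→26 27:i→27,0→27,t→27,6→27 28:i→28,0→27,t→29,6→28 29:i→29,0→27,t→29,6→45 30:i→46,0→47,t→30,6→48 31:i→16,0→31,t→49,6→31 32:i→33,0→32,t→49,6→50 33:i→33,0→51,t→29,6→52 34:i→33,0→34,t→32,6→53 35:i→36,0→53,t→35,6→35 36:i→36,0→36,t→27,6→36 37:i→54,0→47,t→37,6→55 38:i→10,0→38,t→56,6→38 39:i→40,0→39,t→56,6→50 40:i→40,0→40,t→21,6→57 41:i→40,0→41,t→39,6→53 42:i→42,0→27,t→21,6→42 43:i→42,0→27,t→44,6→43 44:i→58,0→27,t→44,6→45 45:i→59,0→27,t→45,6→45 46:i→46,0→60,t→15,6→61 47:i→27,0→47,t→47,6→47 48:i→61,0→47,t→49,6→48 49:i→62,0→47,t→49,6→63 50:i→36,0→50,t→63,6→50 51:i→40,0→51,t→44,6→52 52:i→36,0→52,t→45,6→52 53:i→36,0→53,t→50,6→53 54:i→54,0→60,t→21,6→54 55:i→54,0→47,t→56,6→55 56:i→64,0→47,t→56,6→63 57:i→36,0→57,t→21,6→57 58:i→58,0→27,t→21,6→65 59:i→59,0→27,t→27,6→59 60:i→27,0→60,t→21,6→60 61:i→61,0→60,t→29,6→61 62:i→62,0→60,t→29,6→66 63:i→67,0→47,t→63,6→63 64:i→64,0→60,t→21,6→68 65:i→59,0→27,t→21,6→65 66:i→67,0→60,t→45,6→66 67:i→67,0→69,t→27,6→67 68:i→67,0→60,t→21,6→68 69:i→27,0→69,t→27,6→69 (ε-aug+det+¬).
'0it0': |S_i|=[87, 79, 41, 18, 2] end={s58,s70} ∉↓L; 4/4 deletions ∈↓L.
'i0iti': N↓-sim [87, 70, 53, 20, 4, 3] end={s58,s70,s83} ∉↓L; 5/5 deletions ∈↓L.
'6t6it': N↓-sim [87, 70, 49, 28, 7, 2] end={s58,s70} ∉↓L; 5/5 deletions ∈↓L.
'00tt0i': |S_i|=[87, 79, 71, 61, 41, 8, 3] end={s58,s70,s83} — reject; 6/6 single-dels accept.
4 obstructions.
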